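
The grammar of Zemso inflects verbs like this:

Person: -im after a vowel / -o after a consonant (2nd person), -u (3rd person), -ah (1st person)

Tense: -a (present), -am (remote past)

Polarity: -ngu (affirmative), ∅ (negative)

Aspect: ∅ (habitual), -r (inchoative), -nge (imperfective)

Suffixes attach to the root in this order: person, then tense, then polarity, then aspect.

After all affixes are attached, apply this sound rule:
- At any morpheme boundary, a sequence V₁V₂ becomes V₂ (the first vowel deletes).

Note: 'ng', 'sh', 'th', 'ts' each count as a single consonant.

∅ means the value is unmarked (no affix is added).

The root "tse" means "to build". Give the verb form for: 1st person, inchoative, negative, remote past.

tsahamr

Attach person 1st person -ah → tseah.
Attach tense remote past -am → tseaham.
polarity = negative: zero marking, form stays tseaham.
Attach aspect inchoative -r → tseahamr.
Apply vowel deletion: tseahamr → tsahamr.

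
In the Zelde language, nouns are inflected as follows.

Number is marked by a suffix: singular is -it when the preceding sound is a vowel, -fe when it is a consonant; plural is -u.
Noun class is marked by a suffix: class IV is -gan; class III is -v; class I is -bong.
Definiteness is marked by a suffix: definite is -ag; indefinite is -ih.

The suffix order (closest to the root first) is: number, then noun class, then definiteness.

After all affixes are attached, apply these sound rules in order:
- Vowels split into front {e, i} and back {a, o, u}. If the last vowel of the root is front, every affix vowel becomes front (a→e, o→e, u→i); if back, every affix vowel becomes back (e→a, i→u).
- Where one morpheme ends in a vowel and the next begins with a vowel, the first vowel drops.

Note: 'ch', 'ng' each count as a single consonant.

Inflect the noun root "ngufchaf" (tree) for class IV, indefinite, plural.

ngufchafuganuh

Attach number plural -u → ngufchafu.
Attach noun class class IV -gan → ngufchafugan.
Attach definiteness indefinite -ih → ngufchafuganih.
Apply vowel harmony: ngufchafuganih → ngufchafuganuh.
Vowel deletion: no change.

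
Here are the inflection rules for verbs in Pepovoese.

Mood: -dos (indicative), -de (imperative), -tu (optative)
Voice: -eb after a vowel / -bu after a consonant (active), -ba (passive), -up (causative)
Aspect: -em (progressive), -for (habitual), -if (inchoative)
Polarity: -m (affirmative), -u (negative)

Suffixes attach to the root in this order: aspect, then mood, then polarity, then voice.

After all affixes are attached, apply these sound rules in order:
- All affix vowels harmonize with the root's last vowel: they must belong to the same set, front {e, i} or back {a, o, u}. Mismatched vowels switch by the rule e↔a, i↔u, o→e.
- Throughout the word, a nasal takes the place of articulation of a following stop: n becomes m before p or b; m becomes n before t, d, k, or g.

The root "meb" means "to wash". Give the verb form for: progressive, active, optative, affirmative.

Attach aspect progressive -em → mebem.
Attach mood optative -tu → mebemtu.
Attach polarity affirmative -m → mebemtum.
Attach voice active -bu (after consonant 'm') → mebemtumbu.
Apply vowel harmony: mebemtumbu → mebemtimbi.
Apply nasal assimilation: mebemtimbi → mebentimbi.

mebentimbi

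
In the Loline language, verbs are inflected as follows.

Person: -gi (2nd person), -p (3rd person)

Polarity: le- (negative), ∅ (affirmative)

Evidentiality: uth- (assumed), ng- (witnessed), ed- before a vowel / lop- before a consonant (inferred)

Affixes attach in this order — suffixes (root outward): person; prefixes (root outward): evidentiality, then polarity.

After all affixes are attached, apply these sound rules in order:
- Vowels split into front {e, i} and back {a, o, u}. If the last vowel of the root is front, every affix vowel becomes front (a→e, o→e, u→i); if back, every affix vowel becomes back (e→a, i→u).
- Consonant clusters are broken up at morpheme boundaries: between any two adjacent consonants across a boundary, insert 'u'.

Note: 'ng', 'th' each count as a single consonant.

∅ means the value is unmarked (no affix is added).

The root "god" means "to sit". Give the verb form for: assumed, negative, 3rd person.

Attach evidentiality assumed uth- → uthgod.
Attach person 3rd person -p → uthgodp.
Attach polarity negative le- → leuthgodp.
Apply vowel harmony: leuthgodp → lauthgodp.
Apply epenthesis: lauthgodp → lauthugodup.

lauthugodup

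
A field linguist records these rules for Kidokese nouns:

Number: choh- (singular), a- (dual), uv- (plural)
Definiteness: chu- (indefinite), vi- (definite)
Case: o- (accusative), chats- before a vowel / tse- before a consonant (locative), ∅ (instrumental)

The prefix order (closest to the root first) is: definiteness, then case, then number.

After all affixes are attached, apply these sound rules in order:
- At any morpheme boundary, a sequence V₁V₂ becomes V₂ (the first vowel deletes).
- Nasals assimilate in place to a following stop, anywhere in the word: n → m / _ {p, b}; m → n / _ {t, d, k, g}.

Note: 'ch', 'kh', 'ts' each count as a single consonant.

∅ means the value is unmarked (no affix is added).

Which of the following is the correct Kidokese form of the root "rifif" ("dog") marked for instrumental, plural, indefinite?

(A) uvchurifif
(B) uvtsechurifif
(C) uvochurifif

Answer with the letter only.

A

Attach definiteness indefinite chu- → churifif.
case = instrumental: zero marking, form stays churifif.
Attach number plural uv- → uvchurifif.
Vowel deletion: no change.
Nasal assimilation: no change.
So the correct form is uvchurifif, option (A).
(B) uvtsechurifif is wrong: it uses locative instead of instrumental for case.
(C) uvochurifif is wrong: it uses accusative instead of instrumental for case.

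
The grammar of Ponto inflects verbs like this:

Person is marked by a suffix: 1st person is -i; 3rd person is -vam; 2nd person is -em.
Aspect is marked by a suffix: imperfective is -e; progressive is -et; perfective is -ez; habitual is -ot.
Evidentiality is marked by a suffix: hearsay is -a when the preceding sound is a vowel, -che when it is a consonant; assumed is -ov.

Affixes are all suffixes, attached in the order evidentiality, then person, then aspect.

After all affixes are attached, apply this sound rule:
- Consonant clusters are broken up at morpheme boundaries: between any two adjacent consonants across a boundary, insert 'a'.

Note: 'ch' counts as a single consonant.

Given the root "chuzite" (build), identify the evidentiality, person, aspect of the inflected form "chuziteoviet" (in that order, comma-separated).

Segment: chuzite-ov-i-et.
evidentiality: -ov → assumed.
person: -i → 1st person.
aspect: -et → progressive.

assumed, 1st person, progressive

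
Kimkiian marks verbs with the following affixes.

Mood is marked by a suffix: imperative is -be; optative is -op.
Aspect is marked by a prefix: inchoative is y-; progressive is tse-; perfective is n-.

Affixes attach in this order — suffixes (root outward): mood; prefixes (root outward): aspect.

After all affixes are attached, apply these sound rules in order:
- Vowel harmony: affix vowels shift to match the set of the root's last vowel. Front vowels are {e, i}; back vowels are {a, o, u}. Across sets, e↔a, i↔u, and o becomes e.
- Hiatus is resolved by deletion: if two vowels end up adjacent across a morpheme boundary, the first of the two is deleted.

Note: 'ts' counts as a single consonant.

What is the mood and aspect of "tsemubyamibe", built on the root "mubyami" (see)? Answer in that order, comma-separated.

imperative, progressive

Segment: tse-mubyami-be.
mood: -be → imperative.
aspect: tse- → progressive.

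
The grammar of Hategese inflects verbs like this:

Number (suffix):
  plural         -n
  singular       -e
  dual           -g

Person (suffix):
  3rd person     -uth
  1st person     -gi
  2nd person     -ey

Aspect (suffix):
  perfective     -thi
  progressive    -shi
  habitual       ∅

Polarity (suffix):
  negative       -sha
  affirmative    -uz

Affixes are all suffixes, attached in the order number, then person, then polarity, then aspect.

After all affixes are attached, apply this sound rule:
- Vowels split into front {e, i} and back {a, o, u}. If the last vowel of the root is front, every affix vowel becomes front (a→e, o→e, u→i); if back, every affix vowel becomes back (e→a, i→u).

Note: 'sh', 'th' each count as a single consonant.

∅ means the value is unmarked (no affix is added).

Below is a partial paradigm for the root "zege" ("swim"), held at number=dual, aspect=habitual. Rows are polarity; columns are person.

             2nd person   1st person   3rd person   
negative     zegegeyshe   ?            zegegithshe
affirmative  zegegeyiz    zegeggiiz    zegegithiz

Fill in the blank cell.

zegeggishe

Attach number dual -g → zegeg.
Attach person 1st person -gi → zegeggi.
Attach polarity negative -sha → zegeggisha.
aspect = habitual: zero marking, form stays zegeggisha.
Apply vowel harmony: zegeggisha → zegeggishe.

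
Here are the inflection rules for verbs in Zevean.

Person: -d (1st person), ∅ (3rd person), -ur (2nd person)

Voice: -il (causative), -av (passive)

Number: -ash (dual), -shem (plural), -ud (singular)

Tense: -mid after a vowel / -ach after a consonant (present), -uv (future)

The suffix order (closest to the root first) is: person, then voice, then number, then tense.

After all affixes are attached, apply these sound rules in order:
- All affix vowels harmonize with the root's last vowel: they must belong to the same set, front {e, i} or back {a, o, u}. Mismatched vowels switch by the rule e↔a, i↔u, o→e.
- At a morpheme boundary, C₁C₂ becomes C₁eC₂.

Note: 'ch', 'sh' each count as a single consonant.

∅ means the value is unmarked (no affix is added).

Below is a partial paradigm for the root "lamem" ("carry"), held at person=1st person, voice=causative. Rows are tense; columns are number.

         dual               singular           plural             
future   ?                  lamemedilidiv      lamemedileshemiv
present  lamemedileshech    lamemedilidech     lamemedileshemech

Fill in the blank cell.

Attach person 1st person -d → lamemd.
Attach voice causative -il → lamemdil.
Attach number dual -ash → lamemdilash.
Attach tense future -uv → lamemdilashuv.
Apply vowel harmony: lamemdilashuv → lamemdileshiv.
Apply epenthesis: lamemdileshiv → lamemedileshiv.

lamemedileshiv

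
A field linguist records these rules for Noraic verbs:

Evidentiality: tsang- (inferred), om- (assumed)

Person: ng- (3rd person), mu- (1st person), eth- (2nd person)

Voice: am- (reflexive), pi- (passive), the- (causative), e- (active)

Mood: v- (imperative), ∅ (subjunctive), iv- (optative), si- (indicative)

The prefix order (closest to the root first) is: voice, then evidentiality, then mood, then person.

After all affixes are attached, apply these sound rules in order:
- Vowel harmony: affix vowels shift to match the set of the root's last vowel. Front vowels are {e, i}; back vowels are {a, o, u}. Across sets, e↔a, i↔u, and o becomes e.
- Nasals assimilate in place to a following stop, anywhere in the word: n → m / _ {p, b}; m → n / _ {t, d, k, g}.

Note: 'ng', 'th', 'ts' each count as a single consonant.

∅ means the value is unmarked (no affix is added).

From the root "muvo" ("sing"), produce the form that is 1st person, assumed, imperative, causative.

muvomthamuvo

Attach voice causative the- → themuvo.
Attach evidentiality assumed om- → omthemuvo.
Attach mood imperative v- → vomthemuvo.
Attach person 1st person mu- → muvomthemuvo.
Apply vowel harmony: muvomthemuvo → muvomthamuvo.
Nasal assimilation: no change.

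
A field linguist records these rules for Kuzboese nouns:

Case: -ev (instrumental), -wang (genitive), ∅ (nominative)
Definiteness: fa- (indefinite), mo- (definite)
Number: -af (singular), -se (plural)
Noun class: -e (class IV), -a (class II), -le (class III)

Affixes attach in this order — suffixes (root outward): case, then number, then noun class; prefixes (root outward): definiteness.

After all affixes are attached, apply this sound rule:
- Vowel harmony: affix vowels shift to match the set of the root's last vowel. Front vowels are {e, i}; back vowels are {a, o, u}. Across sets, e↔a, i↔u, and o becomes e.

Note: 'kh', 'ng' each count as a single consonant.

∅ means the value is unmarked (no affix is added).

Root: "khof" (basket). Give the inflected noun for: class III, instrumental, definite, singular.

Attach case instrumental -ev → khofev.
Attach number singular -af → khofevaf.
Attach definiteness definite mo- → mokhofevaf.
Attach noun class class III -le → mokhofevafle.
Apply vowel harmony: mokhofevafle → mokhofavafla.

mokhofavafla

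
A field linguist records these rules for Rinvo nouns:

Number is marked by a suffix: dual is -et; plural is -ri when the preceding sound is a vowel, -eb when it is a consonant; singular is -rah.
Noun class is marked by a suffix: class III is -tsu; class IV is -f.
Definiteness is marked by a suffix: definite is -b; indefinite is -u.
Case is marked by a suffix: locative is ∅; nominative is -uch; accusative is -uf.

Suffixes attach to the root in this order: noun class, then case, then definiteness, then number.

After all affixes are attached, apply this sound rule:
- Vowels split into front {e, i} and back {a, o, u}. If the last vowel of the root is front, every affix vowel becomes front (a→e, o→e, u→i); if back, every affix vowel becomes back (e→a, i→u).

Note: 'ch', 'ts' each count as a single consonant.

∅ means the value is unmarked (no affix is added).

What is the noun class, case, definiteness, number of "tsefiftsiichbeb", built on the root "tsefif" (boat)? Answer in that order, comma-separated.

class III, nominative, definite, plural

Segment: tsefif-tsu-uch-b-eb.
noun class: -tsu → class III.
case: -uch → nominative.
definiteness: -b → definite.
number: -ri/eb → plural.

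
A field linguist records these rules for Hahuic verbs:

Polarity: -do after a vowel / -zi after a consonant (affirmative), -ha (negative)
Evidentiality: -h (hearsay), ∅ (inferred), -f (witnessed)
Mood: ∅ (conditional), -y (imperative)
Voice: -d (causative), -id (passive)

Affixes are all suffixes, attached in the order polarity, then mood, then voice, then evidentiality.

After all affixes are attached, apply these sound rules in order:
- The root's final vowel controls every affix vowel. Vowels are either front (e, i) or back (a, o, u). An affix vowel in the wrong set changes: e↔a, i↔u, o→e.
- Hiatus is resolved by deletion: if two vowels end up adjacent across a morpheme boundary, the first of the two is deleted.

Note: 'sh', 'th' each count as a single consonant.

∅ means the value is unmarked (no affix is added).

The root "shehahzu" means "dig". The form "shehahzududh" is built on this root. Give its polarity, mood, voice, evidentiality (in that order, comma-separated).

affirmative, conditional, passive, hearsay

Segment: shehahzu-do-id-h.
polarity: -do/zi → affirmative.
mood: ∅ → conditional.
voice: -id → passive.
evidentiality: -h → hearsay.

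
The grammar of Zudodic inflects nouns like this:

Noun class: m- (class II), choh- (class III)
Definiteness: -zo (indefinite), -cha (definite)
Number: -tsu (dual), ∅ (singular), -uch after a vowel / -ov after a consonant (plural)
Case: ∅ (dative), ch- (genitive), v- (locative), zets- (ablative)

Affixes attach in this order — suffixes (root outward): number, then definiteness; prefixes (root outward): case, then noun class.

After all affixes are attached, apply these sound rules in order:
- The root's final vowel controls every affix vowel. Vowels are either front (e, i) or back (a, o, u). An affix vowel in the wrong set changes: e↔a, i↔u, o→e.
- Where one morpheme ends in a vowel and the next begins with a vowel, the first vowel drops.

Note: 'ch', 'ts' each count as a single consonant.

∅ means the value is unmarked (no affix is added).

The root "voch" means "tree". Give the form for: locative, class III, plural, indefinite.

Attach case locative v- → vvoch.
Attach number plural -ov (after consonant 'ch') → vvochov.
Attach noun class class III choh- → chohvvochov.
Attach definiteness indefinite -zo → chohvvochovzo.
Vowel harmony: no change.
Vowel deletion: no change.

chohvvochovzo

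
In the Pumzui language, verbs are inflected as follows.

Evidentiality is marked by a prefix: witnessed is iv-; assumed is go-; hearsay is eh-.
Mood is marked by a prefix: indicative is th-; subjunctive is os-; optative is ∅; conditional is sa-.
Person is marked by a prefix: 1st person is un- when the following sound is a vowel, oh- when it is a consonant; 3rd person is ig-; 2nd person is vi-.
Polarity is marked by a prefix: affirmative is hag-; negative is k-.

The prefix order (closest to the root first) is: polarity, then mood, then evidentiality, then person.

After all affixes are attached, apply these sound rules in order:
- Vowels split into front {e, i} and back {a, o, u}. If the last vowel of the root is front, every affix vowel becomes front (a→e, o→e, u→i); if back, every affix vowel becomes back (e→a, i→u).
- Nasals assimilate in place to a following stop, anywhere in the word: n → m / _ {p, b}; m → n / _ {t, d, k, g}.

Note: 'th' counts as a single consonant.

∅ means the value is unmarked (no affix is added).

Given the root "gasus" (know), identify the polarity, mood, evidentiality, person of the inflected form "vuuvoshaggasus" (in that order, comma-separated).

Segment: vi-iv-os-hag-gasus.
polarity: hag- → affirmative.
mood: os- → subjunctive.
evidentiality: iv- → witnessed.
person: vi- → 2nd person.

affirmative, subjunctive, witnessed, 2nd person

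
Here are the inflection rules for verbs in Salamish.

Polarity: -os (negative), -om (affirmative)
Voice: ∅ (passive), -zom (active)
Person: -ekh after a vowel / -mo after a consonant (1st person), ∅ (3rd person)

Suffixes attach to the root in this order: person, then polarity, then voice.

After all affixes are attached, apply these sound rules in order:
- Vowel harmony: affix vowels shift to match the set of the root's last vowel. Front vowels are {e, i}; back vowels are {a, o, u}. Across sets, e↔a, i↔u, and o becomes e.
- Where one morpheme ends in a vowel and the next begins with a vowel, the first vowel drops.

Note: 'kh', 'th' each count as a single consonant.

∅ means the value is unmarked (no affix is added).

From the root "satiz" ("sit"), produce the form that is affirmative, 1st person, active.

Attach person 1st person -mo (after consonant 'z') → satizmo.
Attach polarity affirmative -om → satizmoom.
Attach voice active -zom → satizmoomzom.
Apply vowel harmony: satizmoomzom → satizmeemzem.
Apply vowel deletion: satizmeemzem → satizmemzem.

satizmemzem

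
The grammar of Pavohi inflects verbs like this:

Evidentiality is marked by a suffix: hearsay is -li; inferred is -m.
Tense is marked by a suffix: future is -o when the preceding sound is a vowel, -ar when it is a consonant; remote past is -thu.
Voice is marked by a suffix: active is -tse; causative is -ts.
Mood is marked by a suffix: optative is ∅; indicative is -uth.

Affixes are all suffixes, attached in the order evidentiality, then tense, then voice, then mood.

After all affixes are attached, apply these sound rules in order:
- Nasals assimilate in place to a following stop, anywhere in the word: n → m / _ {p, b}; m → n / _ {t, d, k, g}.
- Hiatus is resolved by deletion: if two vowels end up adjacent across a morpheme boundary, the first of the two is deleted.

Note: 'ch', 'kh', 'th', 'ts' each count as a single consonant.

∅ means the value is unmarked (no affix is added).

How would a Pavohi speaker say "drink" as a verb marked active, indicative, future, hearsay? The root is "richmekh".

richmekhlotsuth

Attach evidentiality hearsay -li → richmekhli.
Attach tense future -o (after vowel 'i') → richmekhlio.
Attach voice active -tse → richmekhliotse.
Attach mood indicative -uth → richmekhliotseuth.
Nasal assimilation: no change.
Apply vowel deletion: richmekhliotseuth → richmekhlotsuth.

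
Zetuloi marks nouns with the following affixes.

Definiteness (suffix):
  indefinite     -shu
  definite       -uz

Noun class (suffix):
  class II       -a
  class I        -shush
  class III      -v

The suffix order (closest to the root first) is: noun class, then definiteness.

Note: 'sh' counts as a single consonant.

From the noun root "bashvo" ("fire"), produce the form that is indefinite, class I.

Attach noun class class I -shush → bashvoshush.
Attach definiteness indefinite -shu → bashvoshushshu.

bashvoshushshu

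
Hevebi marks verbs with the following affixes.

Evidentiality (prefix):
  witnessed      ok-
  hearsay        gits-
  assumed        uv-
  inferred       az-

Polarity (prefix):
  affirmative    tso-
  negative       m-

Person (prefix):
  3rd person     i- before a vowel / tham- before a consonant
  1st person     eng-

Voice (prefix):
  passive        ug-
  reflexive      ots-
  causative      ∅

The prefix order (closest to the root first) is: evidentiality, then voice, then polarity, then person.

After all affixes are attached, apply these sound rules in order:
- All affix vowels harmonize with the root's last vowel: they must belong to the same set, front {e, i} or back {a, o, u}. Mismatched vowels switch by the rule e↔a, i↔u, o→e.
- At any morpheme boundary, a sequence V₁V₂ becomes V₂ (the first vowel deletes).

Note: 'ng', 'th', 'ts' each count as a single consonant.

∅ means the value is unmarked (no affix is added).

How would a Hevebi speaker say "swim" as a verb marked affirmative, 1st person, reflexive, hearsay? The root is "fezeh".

Attach evidentiality hearsay gits- → gitsfezeh.
Attach voice reflexive ots- → otsgitsfezeh.
Attach polarity affirmative tso- → tsootsgitsfezeh.
Attach person 1st person eng- → engtsootsgitsfezeh.
Apply vowel harmony: engtsootsgitsfezeh → engtseetsgitsfezeh.
Apply vowel deletion: engtseetsgitsfezeh → engtsetsgitsfezeh.

engtsetsgitsfezeh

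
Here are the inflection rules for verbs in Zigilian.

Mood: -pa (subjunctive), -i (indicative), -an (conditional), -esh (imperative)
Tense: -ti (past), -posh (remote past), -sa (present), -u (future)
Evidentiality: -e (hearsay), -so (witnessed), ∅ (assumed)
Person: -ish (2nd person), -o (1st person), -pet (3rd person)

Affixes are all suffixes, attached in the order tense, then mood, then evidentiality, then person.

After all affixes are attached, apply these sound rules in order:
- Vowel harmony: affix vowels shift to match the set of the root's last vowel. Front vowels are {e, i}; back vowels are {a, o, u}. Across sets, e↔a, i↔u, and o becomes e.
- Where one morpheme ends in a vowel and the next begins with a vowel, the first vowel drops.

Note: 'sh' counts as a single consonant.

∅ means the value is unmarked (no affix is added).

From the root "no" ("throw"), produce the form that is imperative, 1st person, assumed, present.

Attach tense present -sa → nosa.
Attach mood imperative -esh → nosaesh.
evidentiality = assumed: zero marking, form stays nosaesh.
Attach person 1st person -o → nosaesho.
Apply vowel harmony: nosaesho → nosaasho.
Apply vowel deletion: nosaasho → nosasho.

nosasho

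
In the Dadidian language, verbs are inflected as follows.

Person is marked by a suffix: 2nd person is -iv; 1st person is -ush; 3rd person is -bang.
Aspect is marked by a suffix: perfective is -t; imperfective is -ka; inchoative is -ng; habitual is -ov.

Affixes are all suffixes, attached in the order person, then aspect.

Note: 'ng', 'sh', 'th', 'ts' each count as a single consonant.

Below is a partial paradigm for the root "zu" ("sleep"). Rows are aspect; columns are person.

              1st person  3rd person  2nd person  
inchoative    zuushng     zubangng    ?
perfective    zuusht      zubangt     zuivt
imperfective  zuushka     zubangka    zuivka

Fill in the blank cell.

zuivng

Attach person 2nd person -iv → zuiv.
Attach aspect inchoative -ng → zuivng.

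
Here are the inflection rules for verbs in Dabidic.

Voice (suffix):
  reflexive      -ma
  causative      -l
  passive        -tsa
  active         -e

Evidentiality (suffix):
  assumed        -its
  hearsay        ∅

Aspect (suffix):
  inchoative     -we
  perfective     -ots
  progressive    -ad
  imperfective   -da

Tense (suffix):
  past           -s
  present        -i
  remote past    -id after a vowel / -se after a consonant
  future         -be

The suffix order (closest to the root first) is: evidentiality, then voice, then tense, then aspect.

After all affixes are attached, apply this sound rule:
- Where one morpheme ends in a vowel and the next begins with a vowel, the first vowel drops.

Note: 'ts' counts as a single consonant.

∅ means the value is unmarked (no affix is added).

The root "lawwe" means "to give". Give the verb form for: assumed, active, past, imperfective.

Attach evidentiality assumed -its → lawweits.
Attach voice active -e → lawweitse.
Attach tense past -s → lawweitses.
Attach aspect imperfective -da → lawweitsesda.
Apply vowel deletion: lawweitsesda → lawwitsesda.

lawwitsesda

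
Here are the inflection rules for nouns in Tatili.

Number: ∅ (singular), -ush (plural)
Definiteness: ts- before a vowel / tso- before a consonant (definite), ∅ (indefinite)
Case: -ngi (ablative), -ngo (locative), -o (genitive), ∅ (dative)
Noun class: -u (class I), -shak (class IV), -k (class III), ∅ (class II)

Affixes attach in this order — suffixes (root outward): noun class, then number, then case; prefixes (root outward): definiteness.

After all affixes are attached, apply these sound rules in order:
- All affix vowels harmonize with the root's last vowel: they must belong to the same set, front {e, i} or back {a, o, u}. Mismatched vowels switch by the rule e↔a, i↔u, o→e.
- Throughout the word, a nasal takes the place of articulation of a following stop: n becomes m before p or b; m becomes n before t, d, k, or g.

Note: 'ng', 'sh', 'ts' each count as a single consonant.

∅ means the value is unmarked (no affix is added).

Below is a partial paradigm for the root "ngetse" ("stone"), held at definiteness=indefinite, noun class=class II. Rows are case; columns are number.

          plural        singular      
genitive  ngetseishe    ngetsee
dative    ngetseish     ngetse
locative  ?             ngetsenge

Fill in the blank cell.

definiteness = indefinite: zero marking, form stays ngetse.
noun class = class II: zero marking, form stays ngetse.
Attach number plural -ush → ngetseush.
Attach case locative -ngo → ngetseushngo.
Apply vowel harmony: ngetseushngo → ngetseishnge.
Nasal assimilation: no change.

ngetseishnge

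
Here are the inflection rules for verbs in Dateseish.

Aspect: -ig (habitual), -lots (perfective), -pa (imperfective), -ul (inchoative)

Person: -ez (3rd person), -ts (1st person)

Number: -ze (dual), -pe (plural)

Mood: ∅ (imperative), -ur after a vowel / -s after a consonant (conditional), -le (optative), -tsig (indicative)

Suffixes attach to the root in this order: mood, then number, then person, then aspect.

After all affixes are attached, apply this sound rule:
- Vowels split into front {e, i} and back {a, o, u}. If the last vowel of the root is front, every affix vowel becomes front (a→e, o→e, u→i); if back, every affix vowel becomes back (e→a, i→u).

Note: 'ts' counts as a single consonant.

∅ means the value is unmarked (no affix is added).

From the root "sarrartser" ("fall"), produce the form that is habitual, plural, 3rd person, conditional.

Attach mood conditional -s (after consonant 'r') → sarrartsers.
Attach number plural -pe → sarrartserspe.
Attach person 3rd person -ez → sarrartserspeez.
Attach aspect habitual -ig → sarrartserspeezig.
Vowel harmony: no change.

sarrartserspeezig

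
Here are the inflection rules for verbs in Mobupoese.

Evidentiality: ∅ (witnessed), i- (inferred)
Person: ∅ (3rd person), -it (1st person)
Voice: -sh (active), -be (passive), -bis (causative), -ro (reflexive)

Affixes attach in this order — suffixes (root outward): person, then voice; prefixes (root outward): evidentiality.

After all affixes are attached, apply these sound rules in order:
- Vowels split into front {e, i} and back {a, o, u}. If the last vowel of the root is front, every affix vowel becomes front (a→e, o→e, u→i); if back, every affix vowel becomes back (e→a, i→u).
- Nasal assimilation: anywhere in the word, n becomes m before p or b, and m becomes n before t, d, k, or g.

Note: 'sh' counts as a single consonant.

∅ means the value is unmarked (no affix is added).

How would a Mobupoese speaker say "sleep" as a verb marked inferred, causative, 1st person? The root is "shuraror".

Attach person 1st person -it → shurarorit.
Attach voice causative -bis → shuraroritbis.
Attach evidentiality inferred i- → ishuraroritbis.
Apply vowel harmony: ishuraroritbis → ushurarorutbus.
Nasal assimilation: no change.

ushurarorutbus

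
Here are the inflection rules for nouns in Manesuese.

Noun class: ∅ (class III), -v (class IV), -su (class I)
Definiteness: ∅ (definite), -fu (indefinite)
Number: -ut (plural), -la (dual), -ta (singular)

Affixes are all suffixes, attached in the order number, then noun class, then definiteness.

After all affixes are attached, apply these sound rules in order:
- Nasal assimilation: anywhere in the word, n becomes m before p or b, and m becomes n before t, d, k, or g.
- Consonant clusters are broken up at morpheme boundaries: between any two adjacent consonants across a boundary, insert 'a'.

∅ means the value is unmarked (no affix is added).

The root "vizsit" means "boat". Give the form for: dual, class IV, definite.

vizsitalav

Attach number dual -la → vizsitla.
Attach noun class class IV -v → vizsitlav.
definiteness = definite: zero marking, form stays vizsitlav.
Nasal assimilation: no change.
Apply epenthesis: vizsitlav → vizsitalav.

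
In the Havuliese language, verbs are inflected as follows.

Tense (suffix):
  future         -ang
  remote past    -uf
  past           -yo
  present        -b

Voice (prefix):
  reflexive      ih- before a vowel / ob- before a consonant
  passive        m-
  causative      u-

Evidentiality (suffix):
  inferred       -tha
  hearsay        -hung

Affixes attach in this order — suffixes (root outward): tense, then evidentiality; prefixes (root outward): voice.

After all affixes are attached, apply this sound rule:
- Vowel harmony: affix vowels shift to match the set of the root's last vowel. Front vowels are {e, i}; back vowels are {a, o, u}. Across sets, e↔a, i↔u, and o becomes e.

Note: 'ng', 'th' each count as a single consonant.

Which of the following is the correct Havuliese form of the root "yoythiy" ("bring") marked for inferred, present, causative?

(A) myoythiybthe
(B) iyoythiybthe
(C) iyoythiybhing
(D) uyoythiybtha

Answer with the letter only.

B

Attach tense present -b → yoythiyb.
Attach voice causative u- → uyoythiyb.
Attach evidentiality inferred -tha → uyoythiybtha.
Apply vowel harmony: uyoythiybtha → iyoythiybthe.
So the correct form is iyoythiybthe, option (B).
(A) myoythiybthe is wrong: it uses passive instead of causative for voice.
(D) uyoythiybtha is wrong: it fails to apply the sound rule(s).
(C) iyoythiybhing is wrong: it uses hearsay instead of inferred for evidentiality.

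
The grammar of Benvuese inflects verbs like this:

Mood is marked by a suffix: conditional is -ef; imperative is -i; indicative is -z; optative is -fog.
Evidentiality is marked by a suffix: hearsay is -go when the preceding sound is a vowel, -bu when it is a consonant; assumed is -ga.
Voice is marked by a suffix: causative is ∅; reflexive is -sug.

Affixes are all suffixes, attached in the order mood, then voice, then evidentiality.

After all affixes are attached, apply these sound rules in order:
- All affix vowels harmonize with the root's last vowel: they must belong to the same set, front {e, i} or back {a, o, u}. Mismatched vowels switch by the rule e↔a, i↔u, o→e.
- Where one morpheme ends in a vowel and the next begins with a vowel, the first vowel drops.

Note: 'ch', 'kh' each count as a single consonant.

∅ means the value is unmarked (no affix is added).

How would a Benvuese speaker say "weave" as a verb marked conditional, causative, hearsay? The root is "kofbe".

Attach mood conditional -ef → kofbeef.
voice = causative: zero marking, form stays kofbeef.
Attach evidentiality hearsay -bu (after consonant 'f') → kofbeefbu.
Apply vowel harmony: kofbeefbu → kofbeefbi.
Apply vowel deletion: kofbeefbi → kofbefbi.

kofbefbi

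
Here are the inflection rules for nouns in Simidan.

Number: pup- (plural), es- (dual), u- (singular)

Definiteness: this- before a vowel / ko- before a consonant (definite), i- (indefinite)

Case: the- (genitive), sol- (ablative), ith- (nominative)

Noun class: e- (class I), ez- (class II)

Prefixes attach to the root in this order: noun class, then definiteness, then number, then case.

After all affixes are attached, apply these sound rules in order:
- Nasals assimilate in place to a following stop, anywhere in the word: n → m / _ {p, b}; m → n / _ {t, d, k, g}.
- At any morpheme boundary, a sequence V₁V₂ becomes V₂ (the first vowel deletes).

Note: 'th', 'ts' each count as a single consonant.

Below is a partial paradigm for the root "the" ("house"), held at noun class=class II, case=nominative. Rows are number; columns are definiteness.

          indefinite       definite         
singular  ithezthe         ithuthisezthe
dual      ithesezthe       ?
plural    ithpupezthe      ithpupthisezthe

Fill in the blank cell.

Attach noun class class II ez- → ezthe.
Attach definiteness definite this- (before vowel 'e') → thisezthe.
Attach number dual es- → esthisezthe.
Attach case nominative ith- → ithesthisezthe.
Nasal assimilation: no change.
Vowel deletion: no change.

ithesthisezthe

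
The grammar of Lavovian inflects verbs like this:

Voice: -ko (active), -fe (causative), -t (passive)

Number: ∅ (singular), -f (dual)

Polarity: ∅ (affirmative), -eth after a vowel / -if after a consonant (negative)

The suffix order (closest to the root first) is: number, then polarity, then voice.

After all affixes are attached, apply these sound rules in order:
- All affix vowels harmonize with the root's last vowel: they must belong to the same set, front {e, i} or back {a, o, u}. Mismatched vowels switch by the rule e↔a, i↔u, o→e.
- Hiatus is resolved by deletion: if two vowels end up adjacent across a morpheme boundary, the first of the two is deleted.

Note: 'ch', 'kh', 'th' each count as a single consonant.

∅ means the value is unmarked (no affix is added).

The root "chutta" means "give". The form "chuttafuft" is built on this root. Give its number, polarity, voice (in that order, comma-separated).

dual, negative, passive

Segment: chutta-f-if-t.
number: -f → dual.
polarity: -eth/if → negative.
voice: -t → passive.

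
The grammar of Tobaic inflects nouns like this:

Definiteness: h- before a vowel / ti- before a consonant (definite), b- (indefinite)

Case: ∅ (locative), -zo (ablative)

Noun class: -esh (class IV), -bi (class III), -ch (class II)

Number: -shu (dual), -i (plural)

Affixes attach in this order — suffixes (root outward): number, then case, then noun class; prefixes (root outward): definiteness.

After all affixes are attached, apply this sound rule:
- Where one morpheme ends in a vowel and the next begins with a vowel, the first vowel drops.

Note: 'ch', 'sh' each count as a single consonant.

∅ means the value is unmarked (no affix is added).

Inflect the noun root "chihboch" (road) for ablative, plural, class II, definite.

Attach number plural -i → chihbochi.
Attach case ablative -zo → chihbochizo.
Attach noun class class II -ch → chihbochizoch.
Attach definiteness definite ti- (before consonant 'ch') → tichihbochizoch.
Vowel deletion: no change.

tichihbochizoch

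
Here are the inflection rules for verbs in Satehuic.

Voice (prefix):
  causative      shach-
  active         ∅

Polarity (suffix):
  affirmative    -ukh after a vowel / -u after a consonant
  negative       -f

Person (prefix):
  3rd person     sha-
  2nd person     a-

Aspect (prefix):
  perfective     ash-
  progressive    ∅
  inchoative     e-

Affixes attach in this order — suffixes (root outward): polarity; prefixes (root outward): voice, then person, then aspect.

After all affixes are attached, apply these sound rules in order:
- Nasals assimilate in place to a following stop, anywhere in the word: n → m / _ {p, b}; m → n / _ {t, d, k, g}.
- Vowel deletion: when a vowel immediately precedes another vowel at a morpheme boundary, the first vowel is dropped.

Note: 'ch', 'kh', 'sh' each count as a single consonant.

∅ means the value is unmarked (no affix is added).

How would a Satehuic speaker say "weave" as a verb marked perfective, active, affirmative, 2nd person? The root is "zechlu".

Attach polarity affirmative -ukh (after vowel 'u') → zechluukh.
voice = active: zero marking, form stays zechluukh.
Attach person 2nd person a- → azechluukh.
Attach aspect perfective ash- → ashazechluukh.
Nasal assimilation: no change.
Apply vowel deletion: ashazechluukh → ashazechlukh.

ashazechlukh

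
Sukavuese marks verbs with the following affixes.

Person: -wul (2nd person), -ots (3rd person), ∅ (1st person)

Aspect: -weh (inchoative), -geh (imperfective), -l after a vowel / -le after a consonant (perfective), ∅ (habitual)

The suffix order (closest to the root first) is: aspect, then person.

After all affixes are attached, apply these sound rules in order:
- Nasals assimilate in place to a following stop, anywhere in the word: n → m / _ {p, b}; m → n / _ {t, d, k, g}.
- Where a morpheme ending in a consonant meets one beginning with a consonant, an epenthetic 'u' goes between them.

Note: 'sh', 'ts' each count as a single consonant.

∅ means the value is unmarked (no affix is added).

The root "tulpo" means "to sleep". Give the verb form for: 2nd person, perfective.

tulpoluwul

Attach aspect perfective -l (after vowel 'o') → tulpol.
Attach person 2nd person -wul → tulpolwul.
Nasal assimilation: no change.
Apply epenthesis: tulpolwul → tulpoluwul.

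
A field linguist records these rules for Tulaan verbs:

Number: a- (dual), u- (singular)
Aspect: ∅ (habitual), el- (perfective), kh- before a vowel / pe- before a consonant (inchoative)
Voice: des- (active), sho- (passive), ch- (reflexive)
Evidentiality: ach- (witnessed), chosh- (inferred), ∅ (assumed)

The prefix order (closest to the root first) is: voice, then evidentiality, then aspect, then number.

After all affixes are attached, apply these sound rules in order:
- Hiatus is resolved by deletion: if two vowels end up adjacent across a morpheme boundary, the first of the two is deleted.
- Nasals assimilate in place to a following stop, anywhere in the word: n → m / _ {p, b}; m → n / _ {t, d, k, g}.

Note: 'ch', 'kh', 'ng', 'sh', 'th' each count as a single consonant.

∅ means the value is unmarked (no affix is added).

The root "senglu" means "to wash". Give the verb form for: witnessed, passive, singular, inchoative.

ukhachshosenglu

Attach voice passive sho- → shosenglu.
Attach evidentiality witnessed ach- → achshosenglu.
Attach aspect inchoative kh- (before vowel 'a') → khachshosenglu.
Attach number singular u- → ukhachshosenglu.
Vowel deletion: no change.
Nasal assimilation: no change.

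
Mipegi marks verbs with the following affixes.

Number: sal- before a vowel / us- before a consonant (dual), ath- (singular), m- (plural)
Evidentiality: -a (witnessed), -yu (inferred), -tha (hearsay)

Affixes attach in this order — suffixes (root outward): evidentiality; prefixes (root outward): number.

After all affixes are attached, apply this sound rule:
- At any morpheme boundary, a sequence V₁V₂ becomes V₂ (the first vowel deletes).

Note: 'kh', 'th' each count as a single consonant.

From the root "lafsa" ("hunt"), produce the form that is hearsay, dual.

Attach number dual us- (before consonant 'l') → uslafsa.
Attach evidentiality hearsay -tha → uslafsatha.
Vowel deletion: no change.

uslafsatha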